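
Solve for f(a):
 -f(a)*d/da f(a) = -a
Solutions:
 f(a) = -sqrt(C1 + a^2)
 f(a) = sqrt(C1 + a^2)


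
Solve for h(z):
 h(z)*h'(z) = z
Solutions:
 h(z) = -sqrt(C1 + z^2)
 h(z) = sqrt(C1 + z^2)


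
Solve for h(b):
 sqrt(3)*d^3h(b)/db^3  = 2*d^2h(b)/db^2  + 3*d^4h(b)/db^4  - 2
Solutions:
 h(b) = C1 + C2*b + b^2/2 + (C3*sin(sqrt(21)*b/6) + C4*cos(sqrt(21)*b/6))*exp(sqrt(3)*b/6)


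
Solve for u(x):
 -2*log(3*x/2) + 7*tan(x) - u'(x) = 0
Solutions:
 u(x) = C1 - 2*x*log(x) - 2*x*log(3) + 2*x*log(2) + 2*x - 7*log(cos(x))


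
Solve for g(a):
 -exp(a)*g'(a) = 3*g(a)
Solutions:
 g(a) = C1*exp(3*exp(-a))


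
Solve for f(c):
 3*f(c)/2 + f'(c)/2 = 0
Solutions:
 f(c) = C1*exp(-3*c)


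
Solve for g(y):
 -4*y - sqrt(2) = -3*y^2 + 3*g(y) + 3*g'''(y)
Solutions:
 g(y) = C3*exp(-y) + y^2 - 4*y/3 + (C1*sin(sqrt(3)*y/2) + C2*cos(sqrt(3)*y/2))*exp(y/2) - sqrt(2)/3


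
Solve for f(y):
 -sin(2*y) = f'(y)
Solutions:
 f(y) = C1 + cos(2*y)/2


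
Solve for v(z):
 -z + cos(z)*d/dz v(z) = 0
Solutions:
 v(z) = C1 + Integral(z/cos(z), z)


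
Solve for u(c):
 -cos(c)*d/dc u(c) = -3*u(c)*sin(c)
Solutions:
 u(c) = C1/cos(c)^3


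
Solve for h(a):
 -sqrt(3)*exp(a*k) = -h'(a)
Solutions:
 h(a) = C1 + sqrt(3)*exp(a*k)/k


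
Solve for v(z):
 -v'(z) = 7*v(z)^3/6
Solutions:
 v(z) = -sqrt(3)*sqrt(-1/(C1 - 7*z))
 v(z) = sqrt(3)*sqrt(-1/(C1 - 7*z))


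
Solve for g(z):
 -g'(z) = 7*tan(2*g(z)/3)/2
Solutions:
 g(z) = -3*asin(C1*exp(-7*z/3))/2 + 3*pi/2
 g(z) = 3*asin(C1*exp(-7*z/3))/2


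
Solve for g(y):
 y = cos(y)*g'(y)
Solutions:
 g(y) = C1 + Integral(y/cos(y), y)


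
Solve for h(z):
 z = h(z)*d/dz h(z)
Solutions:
 h(z) = -sqrt(C1 + z^2)
 h(z) = sqrt(C1 + z^2)


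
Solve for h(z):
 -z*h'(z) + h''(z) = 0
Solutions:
 h(z) = C1 + C2*erfi(sqrt(2)*z/2)


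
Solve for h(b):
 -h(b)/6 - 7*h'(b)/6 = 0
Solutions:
 h(b) = C1*exp(-b/7)


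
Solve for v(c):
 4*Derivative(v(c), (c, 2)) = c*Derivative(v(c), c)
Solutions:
 v(c) = C1 + C2*erfi(sqrt(2)*c/4)


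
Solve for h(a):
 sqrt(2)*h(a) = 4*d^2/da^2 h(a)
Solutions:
 h(a) = C1*exp(-2^(1/4)*a/2) + C2*exp(2^(1/4)*a/2)


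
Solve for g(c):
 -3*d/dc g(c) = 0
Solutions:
 g(c) = C1


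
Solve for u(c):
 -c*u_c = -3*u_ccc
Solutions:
 u(c) = C1 + Integral(C2*airyai(3^(2/3)*c/3) + C3*airybi(3^(2/3)*c/3), c)


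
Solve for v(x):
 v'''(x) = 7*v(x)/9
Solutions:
 v(x) = C3*exp(21^(1/3)*x/3) + (C1*sin(3^(5/6)*7^(1/3)*x/6) + C2*cos(3^(5/6)*7^(1/3)*x/6))*exp(-21^(1/3)*x/6)


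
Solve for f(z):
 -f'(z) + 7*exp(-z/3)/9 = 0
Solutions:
 f(z) = C1 - 7*exp(-z/3)/3


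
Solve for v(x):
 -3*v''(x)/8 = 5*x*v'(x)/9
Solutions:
 v(x) = C1 + C2*erf(2*sqrt(15)*x/9)


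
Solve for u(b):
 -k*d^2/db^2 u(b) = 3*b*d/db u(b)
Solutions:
 u(b) = C1 + C2*sqrt(k)*erf(sqrt(6)*b*sqrt(1/k)/2)


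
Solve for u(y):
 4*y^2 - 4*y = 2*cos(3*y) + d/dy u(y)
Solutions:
 u(y) = C1 + 4*y^3/3 - 2*y^2 - 2*sin(3*y)/3


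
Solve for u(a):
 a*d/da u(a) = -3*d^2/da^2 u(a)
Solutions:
 u(a) = C1 + C2*erf(sqrt(6)*a/6)


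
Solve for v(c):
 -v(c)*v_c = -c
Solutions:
 v(c) = -sqrt(C1 + c^2)
 v(c) = sqrt(C1 + c^2)


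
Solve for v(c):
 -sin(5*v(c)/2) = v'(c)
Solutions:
 v(c) = -2*acos((-C1 - exp(5*c))/(C1 - exp(5*c)))/5 + 4*pi/5
 v(c) = 2*acos((-C1 - exp(5*c))/(C1 - exp(5*c)))/5


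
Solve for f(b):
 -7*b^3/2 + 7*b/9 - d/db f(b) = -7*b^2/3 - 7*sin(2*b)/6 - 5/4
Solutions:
 f(b) = C1 - 7*b^4/8 + 7*b^3/9 + 7*b^2/18 + 5*b/4 - 7*cos(2*b)/12


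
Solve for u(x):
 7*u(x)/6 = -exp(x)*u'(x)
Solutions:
 u(x) = C1*exp(7*exp(-x)/6)


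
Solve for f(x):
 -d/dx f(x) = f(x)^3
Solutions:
 f(x) = -sqrt(2)*sqrt(-1/(C1 - x))/2
 f(x) = sqrt(2)*sqrt(-1/(C1 - x))/2


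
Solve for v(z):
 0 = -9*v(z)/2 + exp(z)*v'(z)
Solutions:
 v(z) = C1*exp(-9*exp(-z)/2)


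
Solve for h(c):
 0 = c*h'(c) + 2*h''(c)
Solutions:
 h(c) = C1 + C2*erf(c/2)


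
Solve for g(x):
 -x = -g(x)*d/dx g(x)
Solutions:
 g(x) = -sqrt(C1 + x^2)
 g(x) = sqrt(C1 + x^2)


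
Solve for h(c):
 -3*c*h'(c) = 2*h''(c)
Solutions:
 h(c) = C1 + C2*erf(sqrt(3)*c/2)


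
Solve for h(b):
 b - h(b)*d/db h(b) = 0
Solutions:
 h(b) = -sqrt(C1 + b^2)
 h(b) = sqrt(C1 + b^2)


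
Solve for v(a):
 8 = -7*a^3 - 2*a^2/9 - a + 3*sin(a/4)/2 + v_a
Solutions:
 v(a) = C1 + 7*a^4/4 + 2*a^3/27 + a^2/2 + 8*a + 6*cos(a/4)


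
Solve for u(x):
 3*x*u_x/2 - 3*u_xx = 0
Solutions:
 u(x) = C1 + C2*erfi(x/2)


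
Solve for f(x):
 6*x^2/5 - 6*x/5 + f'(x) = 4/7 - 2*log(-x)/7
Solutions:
 f(x) = C1 - 2*x^3/5 + 3*x^2/5 - 2*x*log(-x)/7 + 6*x/7


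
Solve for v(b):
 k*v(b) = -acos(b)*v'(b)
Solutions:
 v(b) = C1*exp(-k*Integral(1/acos(b), b))


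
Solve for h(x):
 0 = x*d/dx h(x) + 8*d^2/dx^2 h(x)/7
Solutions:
 h(x) = C1 + C2*erf(sqrt(7)*x/4)


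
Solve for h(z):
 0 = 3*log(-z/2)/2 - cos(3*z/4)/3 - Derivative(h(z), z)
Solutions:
 h(z) = C1 + 3*z*log(-z)/2 - 3*z/2 - 3*z*log(2)/2 - 4*sin(3*z/4)/9


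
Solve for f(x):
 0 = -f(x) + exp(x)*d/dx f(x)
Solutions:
 f(x) = C1*exp(-exp(-x))


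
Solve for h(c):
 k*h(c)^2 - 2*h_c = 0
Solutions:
 h(c) = -2/(C1 + c*k)


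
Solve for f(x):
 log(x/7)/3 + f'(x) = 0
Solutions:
 f(x) = C1 - x*log(x)/3 + x/3 + x*log(7)/3


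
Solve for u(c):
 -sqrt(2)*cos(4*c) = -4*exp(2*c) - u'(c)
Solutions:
 u(c) = C1 - 2*exp(2*c) + sqrt(2)*sin(4*c)/4


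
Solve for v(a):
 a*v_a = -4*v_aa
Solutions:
 v(a) = C1 + C2*erf(sqrt(2)*a/4)


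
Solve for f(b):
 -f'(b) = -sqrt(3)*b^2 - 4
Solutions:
 f(b) = C1 + sqrt(3)*b^3/3 + 4*b


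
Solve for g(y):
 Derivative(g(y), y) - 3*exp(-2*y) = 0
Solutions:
 g(y) = C1 - 3*exp(-2*y)/2


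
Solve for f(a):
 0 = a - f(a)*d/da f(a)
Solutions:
 f(a) = -sqrt(C1 + a^2)
 f(a) = sqrt(C1 + a^2)


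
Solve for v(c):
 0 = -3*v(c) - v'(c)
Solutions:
 v(c) = C1*exp(-3*c)


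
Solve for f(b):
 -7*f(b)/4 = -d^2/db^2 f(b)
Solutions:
 f(b) = C1*exp(-sqrt(7)*b/2) + C2*exp(sqrt(7)*b/2)


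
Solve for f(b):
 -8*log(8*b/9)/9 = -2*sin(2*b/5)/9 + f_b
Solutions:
 f(b) = C1 - 8*b*log(b)/9 - 8*b*log(2)/3 + 8*b/9 + 16*b*log(3)/9 - 5*cos(2*b/5)/9


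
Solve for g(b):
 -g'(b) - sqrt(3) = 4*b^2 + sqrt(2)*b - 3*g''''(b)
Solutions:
 g(b) = C1 + C4*exp(3^(2/3)*b/3) - 4*b^3/3 - sqrt(2)*b^2/2 - sqrt(3)*b + (C2*sin(3^(1/6)*b/2) + C3*cos(3^(1/6)*b/2))*exp(-3^(2/3)*b/6)


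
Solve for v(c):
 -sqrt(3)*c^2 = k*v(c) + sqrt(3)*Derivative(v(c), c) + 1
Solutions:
 v(c) = C1*exp(-sqrt(3)*c*k/3) - sqrt(3)*c^2/k + 6*c/k^2 - 1/k - 6*sqrt(3)/k^3


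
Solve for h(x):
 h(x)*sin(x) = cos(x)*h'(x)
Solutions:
 h(x) = C1/cos(x)


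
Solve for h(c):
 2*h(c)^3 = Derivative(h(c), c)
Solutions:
 h(c) = -sqrt(2)*sqrt(-1/(C1 + 2*c))/2
 h(c) = sqrt(2)*sqrt(-1/(C1 + 2*c))/2


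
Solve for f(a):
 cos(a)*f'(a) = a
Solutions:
 f(a) = C1 + Integral(a/cos(a), a)


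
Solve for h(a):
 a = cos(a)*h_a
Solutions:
 h(a) = C1 + Integral(a/cos(a), a)


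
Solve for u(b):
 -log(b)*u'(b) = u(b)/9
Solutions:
 u(b) = C1*exp(-li(b)/9)


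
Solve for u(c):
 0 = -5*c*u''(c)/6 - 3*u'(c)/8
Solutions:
 u(c) = C1 + C2*c^(11/20)


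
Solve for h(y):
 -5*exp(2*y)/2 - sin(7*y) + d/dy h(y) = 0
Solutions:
 h(y) = C1 + 5*exp(2*y)/4 - cos(7*y)/7


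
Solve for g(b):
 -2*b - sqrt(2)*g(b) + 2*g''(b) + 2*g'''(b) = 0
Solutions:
 g(b) = C1*exp(-b*(2*2^(2/3)/(-4 + sqrt(-16 + (4 - 27*sqrt(2))^2) + 27*sqrt(2))^(1/3) + 4 + 2^(1/3)*(-4 + sqrt(-16 + (4 - 27*sqrt(2))^2) + 27*sqrt(2))^(1/3))/12)*sin(2^(1/3)*sqrt(3)*b*(-(-4 + sqrt(-16 + (4 - 27*sqrt(2))^2) + 27*sqrt(2))^(1/3) + 2*2^(1/3)/(-4 + sqrt(-16 + (4 - 27*sqrt(2))^2) + 27*sqrt(2))^(1/3))/12) + C2*exp(-b*(2*2^(2/3)/(-4 + sqrt(-16 + (4 - 27*sqrt(2))^2) + 27*sqrt(2))^(1/3) + 4 + 2^(1/3)*(-4 + sqrt(-16 + (4 - 27*sqrt(2))^2) + 27*sqrt(2))^(1/3))/12)*cos(2^(1/3)*sqrt(3)*b*(-(-4 + sqrt(-16 + (4 - 27*sqrt(2))^2) + 27*sqrt(2))^(1/3) + 2*2^(1/3)/(-4 + sqrt(-16 + (4 - 27*sqrt(2))^2) + 27*sqrt(2))^(1/3))/12) + C3*exp(b*(-2 + 2*2^(2/3)/(-4 + sqrt(-16 + (4 - 27*sqrt(2))^2) + 27*sqrt(2))^(1/3) + 2^(1/3)*(-4 + sqrt(-16 + (4 - 27*sqrt(2))^2) + 27*sqrt(2))^(1/3))/6) - sqrt(2)*b


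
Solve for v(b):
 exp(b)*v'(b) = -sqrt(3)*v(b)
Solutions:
 v(b) = C1*exp(sqrt(3)*exp(-b))


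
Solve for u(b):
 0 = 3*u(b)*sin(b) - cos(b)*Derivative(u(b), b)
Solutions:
 u(b) = C1/cos(b)^3


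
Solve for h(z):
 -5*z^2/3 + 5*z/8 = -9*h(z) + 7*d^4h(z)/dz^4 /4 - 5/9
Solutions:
 h(z) = C1*exp(-sqrt(6)*7^(3/4)*z/7) + C2*exp(sqrt(6)*7^(3/4)*z/7) + C3*sin(sqrt(6)*7^(3/4)*z/7) + C4*cos(sqrt(6)*7^(3/4)*z/7) + 5*z^2/27 - 5*z/72 - 5/81


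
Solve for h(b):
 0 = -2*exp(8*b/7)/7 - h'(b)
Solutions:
 h(b) = C1 - exp(8*b/7)/4


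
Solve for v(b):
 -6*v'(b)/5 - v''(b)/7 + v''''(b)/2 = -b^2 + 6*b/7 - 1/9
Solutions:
 v(b) = C1 + C2*exp(-b*(5*2^(2/3)*2205^(1/3)/(sqrt(1749279) + 1323)^(1/3) + 1050^(1/3)*(sqrt(1749279) + 1323)^(1/3))/210)*sin(3^(1/6)*b*(-3^(2/3)*350^(1/3)*(sqrt(1749279) + 1323)^(1/3) + 15*2^(2/3)*245^(1/3)/(sqrt(1749279) + 1323)^(1/3))/210) + C3*exp(-b*(5*2^(2/3)*2205^(1/3)/(sqrt(1749279) + 1323)^(1/3) + 1050^(1/3)*(sqrt(1749279) + 1323)^(1/3))/210)*cos(3^(1/6)*b*(-3^(2/3)*350^(1/3)*(sqrt(1749279) + 1323)^(1/3) + 15*2^(2/3)*245^(1/3)/(sqrt(1749279) + 1323)^(1/3))/210) + C4*exp(b*(5*2^(2/3)*2205^(1/3)/(sqrt(1749279) + 1323)^(1/3) + 1050^(1/3)*(sqrt(1749279) + 1323)^(1/3))/105) + 5*b^3/18 - 115*b^2/252 + 355*b/1764


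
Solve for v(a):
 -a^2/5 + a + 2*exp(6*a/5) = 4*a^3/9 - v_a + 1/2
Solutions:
 v(a) = C1 + a^4/9 + a^3/15 - a^2/2 + a/2 - 5*exp(6*a/5)/3


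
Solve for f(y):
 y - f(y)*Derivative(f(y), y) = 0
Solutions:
 f(y) = -sqrt(C1 + y^2)
 f(y) = sqrt(C1 + y^2)


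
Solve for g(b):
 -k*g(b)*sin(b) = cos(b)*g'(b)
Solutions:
 g(b) = C1*exp(k*log(cos(b)))


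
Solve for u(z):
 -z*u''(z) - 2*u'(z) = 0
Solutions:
 u(z) = C1 + C2/z


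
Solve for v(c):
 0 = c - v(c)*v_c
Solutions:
 v(c) = -sqrt(C1 + c^2)
 v(c) = sqrt(C1 + c^2)


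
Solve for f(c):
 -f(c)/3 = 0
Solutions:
 f(c) = 0


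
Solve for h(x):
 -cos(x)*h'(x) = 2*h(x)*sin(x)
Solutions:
 h(x) = C1*cos(x)^2


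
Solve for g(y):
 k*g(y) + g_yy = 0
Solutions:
 g(y) = C1*exp(-y*sqrt(-k)) + C2*exp(y*sqrt(-k))


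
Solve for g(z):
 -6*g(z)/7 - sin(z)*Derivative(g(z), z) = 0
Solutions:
 g(z) = C1*(cos(z) + 1)^(3/7)/(cos(z) - 1)^(3/7)


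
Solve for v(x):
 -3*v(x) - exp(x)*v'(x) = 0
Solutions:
 v(x) = C1*exp(3*exp(-x))


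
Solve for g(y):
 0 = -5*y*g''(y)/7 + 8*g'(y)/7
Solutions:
 g(y) = C1 + C2*y^(13/5)


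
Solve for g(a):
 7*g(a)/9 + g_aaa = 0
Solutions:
 g(a) = C3*exp(-21^(1/3)*a/3) + (C1*sin(3^(5/6)*7^(1/3)*a/6) + C2*cos(3^(5/6)*7^(1/3)*a/6))*exp(21^(1/3)*a/6)


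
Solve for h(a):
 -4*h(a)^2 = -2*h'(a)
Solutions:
 h(a) = -1/(C1 + 2*a)


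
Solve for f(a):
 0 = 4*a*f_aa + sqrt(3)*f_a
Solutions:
 f(a) = C1 + C2*a^(1 - sqrt(3)/4)


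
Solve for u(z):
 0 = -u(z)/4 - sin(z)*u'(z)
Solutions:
 u(z) = C1*(cos(z) + 1)^(1/8)/(cos(z) - 1)^(1/8)


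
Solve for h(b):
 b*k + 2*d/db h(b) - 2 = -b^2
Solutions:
 h(b) = C1 - b^3/6 - b^2*k/4 + b


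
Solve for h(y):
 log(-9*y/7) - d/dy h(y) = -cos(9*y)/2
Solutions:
 h(y) = C1 + y*log(-y) - y*log(7) - y + 2*y*log(3) + sin(9*y)/18


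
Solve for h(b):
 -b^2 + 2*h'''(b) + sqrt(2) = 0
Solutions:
 h(b) = C1 + C2*b + C3*b^2 + b^5/120 - sqrt(2)*b^3/12


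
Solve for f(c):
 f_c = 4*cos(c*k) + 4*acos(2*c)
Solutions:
 f(c) = C1 + 4*c*acos(2*c) - 2*sqrt(1 - 4*c^2) + 4*Piecewise((sin(c*k)/k, Ne(k, 0)), (c, True))


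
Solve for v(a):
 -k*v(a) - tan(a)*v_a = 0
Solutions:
 v(a) = C1*exp(-k*log(sin(a)))


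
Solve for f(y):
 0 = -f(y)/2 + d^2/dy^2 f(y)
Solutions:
 f(y) = C1*exp(-sqrt(2)*y/2) + C2*exp(sqrt(2)*y/2)


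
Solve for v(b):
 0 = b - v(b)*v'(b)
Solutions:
 v(b) = -sqrt(C1 + b^2)
 v(b) = sqrt(C1 + b^2)


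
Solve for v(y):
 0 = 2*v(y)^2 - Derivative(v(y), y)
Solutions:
 v(y) = -1/(C1 + 2*y)


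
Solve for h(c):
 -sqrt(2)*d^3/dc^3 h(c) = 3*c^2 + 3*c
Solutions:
 h(c) = C1 + C2*c + C3*c^2 - sqrt(2)*c^5/40 - sqrt(2)*c^4/16


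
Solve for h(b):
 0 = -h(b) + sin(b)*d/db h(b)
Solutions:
 h(b) = C1*sqrt(cos(b) - 1)/sqrt(cos(b) + 1)


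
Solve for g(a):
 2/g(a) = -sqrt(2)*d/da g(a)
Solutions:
 g(a) = -sqrt(C1 - 2*sqrt(2)*a)
 g(a) = sqrt(C1 - 2*sqrt(2)*a)


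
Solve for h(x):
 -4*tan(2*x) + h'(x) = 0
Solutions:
 h(x) = C1 - 2*log(cos(2*x))


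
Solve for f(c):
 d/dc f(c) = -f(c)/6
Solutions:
 f(c) = C1*exp(-c/6)


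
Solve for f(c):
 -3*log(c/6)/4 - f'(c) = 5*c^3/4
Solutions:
 f(c) = C1 - 5*c^4/16 - 3*c*log(c)/4 + 3*c/4 + 3*c*log(6)/4


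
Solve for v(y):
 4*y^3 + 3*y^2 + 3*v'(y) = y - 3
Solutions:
 v(y) = C1 - y^4/3 - y^3/3 + y^2/6 - y


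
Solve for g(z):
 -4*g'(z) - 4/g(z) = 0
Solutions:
 g(z) = -sqrt(C1 - 2*z)
 g(z) = sqrt(C1 - 2*z)


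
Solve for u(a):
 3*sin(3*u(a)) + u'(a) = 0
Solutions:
 u(a) = -acos((-C1 - exp(18*a))/(C1 - exp(18*a)))/3 + 2*pi/3
 u(a) = acos((-C1 - exp(18*a))/(C1 - exp(18*a)))/3


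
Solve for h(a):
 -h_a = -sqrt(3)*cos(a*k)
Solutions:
 h(a) = C1 + sqrt(3)*sin(a*k)/k


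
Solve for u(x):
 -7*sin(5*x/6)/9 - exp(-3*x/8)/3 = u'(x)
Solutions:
 u(x) = C1 + 14*cos(5*x/6)/15 + 8*exp(-3*x/8)/9


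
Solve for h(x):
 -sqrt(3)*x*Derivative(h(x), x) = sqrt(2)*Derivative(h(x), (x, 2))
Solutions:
 h(x) = C1 + C2*erf(6^(1/4)*x/2)


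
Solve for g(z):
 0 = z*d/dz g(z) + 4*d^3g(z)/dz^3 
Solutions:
 g(z) = C1 + Integral(C2*airyai(-2^(1/3)*z/2) + C3*airybi(-2^(1/3)*z/2), z)


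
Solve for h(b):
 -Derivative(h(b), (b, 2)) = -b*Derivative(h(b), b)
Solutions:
 h(b) = C1 + C2*erfi(sqrt(2)*b/2)


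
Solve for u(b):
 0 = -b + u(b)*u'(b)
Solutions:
 u(b) = -sqrt(C1 + b^2)
 u(b) = sqrt(C1 + b^2)


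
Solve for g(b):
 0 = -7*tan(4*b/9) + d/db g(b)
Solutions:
 g(b) = C1 - 63*log(cos(4*b/9))/4


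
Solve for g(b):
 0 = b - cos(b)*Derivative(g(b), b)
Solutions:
 g(b) = C1 + Integral(b/cos(b), b)


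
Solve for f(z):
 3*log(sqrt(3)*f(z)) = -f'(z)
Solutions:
 2*Integral(1/(2*log(_y) + log(3)), (_y, f(z)))/3 = C1 - z


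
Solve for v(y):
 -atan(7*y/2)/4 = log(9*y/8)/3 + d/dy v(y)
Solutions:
 v(y) = C1 - y*log(y)/3 - y*atan(7*y/2)/4 - 2*y*log(3)/3 + y/3 + y*log(2) + log(49*y^2 + 4)/28


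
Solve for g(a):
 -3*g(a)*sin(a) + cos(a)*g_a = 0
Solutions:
 g(a) = C1/cos(a)^3


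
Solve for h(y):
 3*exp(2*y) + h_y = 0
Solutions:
 h(y) = C1 - 3*exp(2*y)/2


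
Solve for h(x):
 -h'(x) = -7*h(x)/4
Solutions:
 h(x) = C1*exp(7*x/4)


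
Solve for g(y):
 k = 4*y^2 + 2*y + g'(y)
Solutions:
 g(y) = C1 + k*y - 4*y^3/3 - y^2


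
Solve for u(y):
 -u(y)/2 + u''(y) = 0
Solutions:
 u(y) = C1*exp(-sqrt(2)*y/2) + C2*exp(sqrt(2)*y/2)


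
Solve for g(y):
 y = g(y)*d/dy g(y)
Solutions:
 g(y) = -sqrt(C1 + y^2)
 g(y) = sqrt(C1 + y^2)


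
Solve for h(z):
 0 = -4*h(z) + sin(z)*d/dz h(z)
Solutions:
 h(z) = C1*(cos(z)^2 - 2*cos(z) + 1)/(cos(z)^2 + 2*cos(z) + 1)


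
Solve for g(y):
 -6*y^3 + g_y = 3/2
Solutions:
 g(y) = C1 + 3*y^4/2 + 3*y/2


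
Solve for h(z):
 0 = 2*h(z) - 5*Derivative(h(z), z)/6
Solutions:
 h(z) = C1*exp(12*z/5)


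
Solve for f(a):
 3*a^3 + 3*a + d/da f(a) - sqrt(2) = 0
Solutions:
 f(a) = C1 - 3*a^4/4 - 3*a^2/2 + sqrt(2)*a


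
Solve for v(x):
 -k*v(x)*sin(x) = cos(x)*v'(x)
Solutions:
 v(x) = C1*exp(k*log(cos(x)))


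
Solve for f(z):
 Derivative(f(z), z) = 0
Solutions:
 f(z) = C1


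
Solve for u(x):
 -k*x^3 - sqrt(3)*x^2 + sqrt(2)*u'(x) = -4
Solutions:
 u(x) = C1 + sqrt(2)*k*x^4/8 + sqrt(6)*x^3/6 - 2*sqrt(2)*x


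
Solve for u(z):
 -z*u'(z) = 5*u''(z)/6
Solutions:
 u(z) = C1 + C2*erf(sqrt(15)*z/5)


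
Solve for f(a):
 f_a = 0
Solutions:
 f(a) = C1


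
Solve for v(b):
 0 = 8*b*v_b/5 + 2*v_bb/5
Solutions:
 v(b) = C1 + C2*erf(sqrt(2)*b)


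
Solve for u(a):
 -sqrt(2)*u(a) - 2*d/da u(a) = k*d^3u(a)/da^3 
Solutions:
 u(a) = C1*exp(2^(1/3)*a*(6^(1/3)*(sqrt(6)*sqrt((27 + 16/k)/k^2) + 9*sqrt(2)/k)^(1/3)/12 - 2^(1/3)*3^(5/6)*I*(sqrt(6)*sqrt((27 + 16/k)/k^2) + 9*sqrt(2)/k)^(1/3)/12 + 4/(k*(-3^(1/3) + 3^(5/6)*I)*(sqrt(6)*sqrt((27 + 16/k)/k^2) + 9*sqrt(2)/k)^(1/3)))) + C2*exp(2^(1/3)*a*(6^(1/3)*(sqrt(6)*sqrt((27 + 16/k)/k^2) + 9*sqrt(2)/k)^(1/3)/12 + 2^(1/3)*3^(5/6)*I*(sqrt(6)*sqrt((27 + 16/k)/k^2) + 9*sqrt(2)/k)^(1/3)/12 - 4/(k*(3^(1/3) + 3^(5/6)*I)*(sqrt(6)*sqrt((27 + 16/k)/k^2) + 9*sqrt(2)/k)^(1/3)))) + C3*exp(6^(1/3)*a*(-2^(1/3)*(sqrt(6)*sqrt((27 + 16/k)/k^2) + 9*sqrt(2)/k)^(1/3) + 4*3^(1/3)/(k*(sqrt(6)*sqrt((27 + 16/k)/k^2) + 9*sqrt(2)/k)^(1/3)))/6)


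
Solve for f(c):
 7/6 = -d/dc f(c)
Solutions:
 f(c) = C1 - 7*c/6


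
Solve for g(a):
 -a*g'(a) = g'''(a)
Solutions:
 g(a) = C1 + Integral(C2*airyai(-a) + C3*airybi(-a), a)


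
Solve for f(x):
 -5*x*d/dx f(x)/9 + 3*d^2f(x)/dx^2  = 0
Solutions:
 f(x) = C1 + C2*erfi(sqrt(30)*x/18)


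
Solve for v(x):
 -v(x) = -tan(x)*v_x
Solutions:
 v(x) = C1*sin(x)


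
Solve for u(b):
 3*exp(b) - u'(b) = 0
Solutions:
 u(b) = C1 + 3*exp(b)


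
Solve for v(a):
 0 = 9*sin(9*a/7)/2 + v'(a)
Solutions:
 v(a) = C1 + 7*cos(9*a/7)/2


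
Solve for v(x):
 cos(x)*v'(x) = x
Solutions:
 v(x) = C1 + Integral(x/cos(x), x)


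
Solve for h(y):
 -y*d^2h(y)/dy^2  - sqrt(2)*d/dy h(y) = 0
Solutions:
 h(y) = C1 + C2*y^(1 - sqrt(2))


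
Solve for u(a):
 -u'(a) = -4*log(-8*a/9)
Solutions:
 u(a) = C1 + 4*a*log(-a) + 4*a*(-2*log(3) - 1 + 3*log(2))


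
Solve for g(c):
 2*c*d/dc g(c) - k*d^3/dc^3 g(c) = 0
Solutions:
 g(c) = C1 + Integral(C2*airyai(2^(1/3)*c*(1/k)^(1/3)) + C3*airybi(2^(1/3)*c*(1/k)^(1/3)), c)


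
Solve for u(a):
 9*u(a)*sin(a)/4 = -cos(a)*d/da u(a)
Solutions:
 u(a) = C1*cos(a)^(9/4)


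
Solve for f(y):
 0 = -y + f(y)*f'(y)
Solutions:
 f(y) = -sqrt(C1 + y^2)
 f(y) = sqrt(C1 + y^2)


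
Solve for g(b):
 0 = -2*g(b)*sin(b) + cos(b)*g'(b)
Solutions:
 g(b) = C1/cos(b)^2


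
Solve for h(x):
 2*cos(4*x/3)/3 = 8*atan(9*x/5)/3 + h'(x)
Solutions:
 h(x) = C1 - 8*x*atan(9*x/5)/3 + 20*log(81*x^2 + 25)/27 + sin(4*x/3)/2


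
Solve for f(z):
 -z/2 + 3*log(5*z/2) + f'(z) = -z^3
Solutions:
 f(z) = C1 - z^4/4 + z^2/4 - 3*z*log(z) - 3*z*log(5) + 3*z*log(2) + 3*z


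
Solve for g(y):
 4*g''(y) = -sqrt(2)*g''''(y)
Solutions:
 g(y) = C1 + C2*y + C3*sin(2^(3/4)*y) + C4*cos(2^(3/4)*y)


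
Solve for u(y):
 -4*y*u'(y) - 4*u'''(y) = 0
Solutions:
 u(y) = C1 + Integral(C2*airyai(-y) + C3*airybi(-y), y)


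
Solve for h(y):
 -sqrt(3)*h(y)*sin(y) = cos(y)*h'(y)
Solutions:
 h(y) = C1*cos(y)^(sqrt(3))


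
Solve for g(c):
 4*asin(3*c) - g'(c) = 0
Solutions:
 g(c) = C1 + 4*c*asin(3*c) + 4*sqrt(1 - 9*c^2)/3


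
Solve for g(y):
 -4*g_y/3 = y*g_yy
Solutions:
 g(y) = C1 + C2/y^(1/3)


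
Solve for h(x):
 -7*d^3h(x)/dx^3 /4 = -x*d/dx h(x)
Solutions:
 h(x) = C1 + Integral(C2*airyai(14^(2/3)*x/7) + C3*airybi(14^(2/3)*x/7), x)


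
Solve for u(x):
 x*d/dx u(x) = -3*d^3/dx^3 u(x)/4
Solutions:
 u(x) = C1 + Integral(C2*airyai(-6^(2/3)*x/3) + C3*airybi(-6^(2/3)*x/3), x)


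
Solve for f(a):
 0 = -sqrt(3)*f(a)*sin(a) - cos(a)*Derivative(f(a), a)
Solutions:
 f(a) = C1*cos(a)^(sqrt(3))


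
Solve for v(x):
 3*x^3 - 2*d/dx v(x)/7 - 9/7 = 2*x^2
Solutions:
 v(x) = C1 + 21*x^4/8 - 7*x^3/3 - 9*x/2


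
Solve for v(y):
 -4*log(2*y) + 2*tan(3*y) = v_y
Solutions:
 v(y) = C1 - 4*y*log(y) - 4*y*log(2) + 4*y - 2*log(cos(3*y))/3


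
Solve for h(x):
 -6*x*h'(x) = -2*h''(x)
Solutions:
 h(x) = C1 + C2*erfi(sqrt(6)*x/2)


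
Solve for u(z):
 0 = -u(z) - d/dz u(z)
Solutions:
 u(z) = C1*exp(-z)


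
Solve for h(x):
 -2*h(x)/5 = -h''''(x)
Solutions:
 h(x) = C1*exp(-2^(1/4)*5^(3/4)*x/5) + C2*exp(2^(1/4)*5^(3/4)*x/5) + C3*sin(2^(1/4)*5^(3/4)*x/5) + C4*cos(2^(1/4)*5^(3/4)*x/5)


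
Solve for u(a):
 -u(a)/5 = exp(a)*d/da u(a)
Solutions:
 u(a) = C1*exp(exp(-a)/5)


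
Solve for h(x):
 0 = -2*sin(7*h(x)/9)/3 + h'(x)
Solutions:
 -2*x/3 + 9*log(cos(7*h(x)/9) - 1)/14 - 9*log(cos(7*h(x)/9) + 1)/14 = C1


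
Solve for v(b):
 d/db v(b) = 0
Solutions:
 v(b) = C1


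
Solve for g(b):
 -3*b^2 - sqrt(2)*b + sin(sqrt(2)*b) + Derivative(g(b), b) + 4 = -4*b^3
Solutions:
 g(b) = C1 - b^4 + b^3 + sqrt(2)*b^2/2 - 4*b + sqrt(2)*cos(sqrt(2)*b)/2


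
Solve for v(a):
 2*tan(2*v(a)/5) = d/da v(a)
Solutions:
 v(a) = -5*asin(C1*exp(4*a/5))/2 + 5*pi/2
 v(a) = 5*asin(C1*exp(4*a/5))/2


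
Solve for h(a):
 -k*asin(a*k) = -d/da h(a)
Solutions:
 h(a) = C1 + k*Piecewise((a*asin(a*k) + sqrt(-a^2*k^2 + 1)/k, Ne(k, 0)), (0, True))


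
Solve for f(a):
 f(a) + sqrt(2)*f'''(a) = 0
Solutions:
 f(a) = C3*exp(-2^(5/6)*a/2) + (C1*sin(2^(5/6)*sqrt(3)*a/4) + C2*cos(2^(5/6)*sqrt(3)*a/4))*exp(2^(5/6)*a/4)


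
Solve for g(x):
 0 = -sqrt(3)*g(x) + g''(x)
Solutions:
 g(x) = C1*exp(-3^(1/4)*x) + C2*exp(3^(1/4)*x)


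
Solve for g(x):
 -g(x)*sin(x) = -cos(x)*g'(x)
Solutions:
 g(x) = C1/cos(x)


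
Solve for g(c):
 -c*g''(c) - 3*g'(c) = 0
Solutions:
 g(c) = C1 + C2/c^2


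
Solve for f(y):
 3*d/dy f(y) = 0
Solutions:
 f(y) = C1


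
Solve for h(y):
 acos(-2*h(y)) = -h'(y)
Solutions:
 Integral(1/acos(-2*_y), (_y, h(y))) = C1 - y


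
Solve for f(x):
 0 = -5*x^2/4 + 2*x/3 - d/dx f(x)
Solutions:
 f(x) = C1 - 5*x^3/12 + x^2/3


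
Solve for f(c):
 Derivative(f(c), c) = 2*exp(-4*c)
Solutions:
 f(c) = C1 - exp(-4*c)/2


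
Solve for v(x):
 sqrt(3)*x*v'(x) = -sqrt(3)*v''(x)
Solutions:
 v(x) = C1 + C2*erf(sqrt(2)*x/2)


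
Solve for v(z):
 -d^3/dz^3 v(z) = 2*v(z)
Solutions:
 v(z) = C3*exp(-2^(1/3)*z) + (C1*sin(2^(1/3)*sqrt(3)*z/2) + C2*cos(2^(1/3)*sqrt(3)*z/2))*exp(2^(1/3)*z/2)


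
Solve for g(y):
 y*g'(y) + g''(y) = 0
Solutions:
 g(y) = C1 + C2*erf(sqrt(2)*y/2)


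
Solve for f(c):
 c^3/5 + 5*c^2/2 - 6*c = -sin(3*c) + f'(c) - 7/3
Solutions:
 f(c) = C1 + c^4/20 + 5*c^3/6 - 3*c^2 + 7*c/3 - cos(3*c)/3


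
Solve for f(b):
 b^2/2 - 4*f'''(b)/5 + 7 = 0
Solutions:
 f(b) = C1 + C2*b + C3*b^2 + b^5/96 + 35*b^3/24


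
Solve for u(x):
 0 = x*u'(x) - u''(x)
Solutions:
 u(x) = C1 + C2*erfi(sqrt(2)*x/2)


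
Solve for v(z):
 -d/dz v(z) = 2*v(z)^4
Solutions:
 v(z) = (-3^(2/3) - 3*3^(1/6)*I)*(1/(C1 + 2*z))^(1/3)/6
 v(z) = (-3^(2/3) + 3*3^(1/6)*I)*(1/(C1 + 2*z))^(1/3)/6
 v(z) = (1/(C1 + 6*z))^(1/3)


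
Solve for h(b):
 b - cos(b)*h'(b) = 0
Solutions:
 h(b) = C1 + Integral(b/cos(b), b)


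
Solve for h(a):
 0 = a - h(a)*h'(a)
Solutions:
 h(a) = -sqrt(C1 + a^2)
 h(a) = sqrt(C1 + a^2)


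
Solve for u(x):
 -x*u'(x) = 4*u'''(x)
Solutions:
 u(x) = C1 + Integral(C2*airyai(-2^(1/3)*x/2) + C3*airybi(-2^(1/3)*x/2), x)


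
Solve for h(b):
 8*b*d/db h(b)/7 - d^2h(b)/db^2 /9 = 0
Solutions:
 h(b) = C1 + C2*erfi(6*sqrt(7)*b/7)


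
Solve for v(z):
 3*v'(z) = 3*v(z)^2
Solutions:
 v(z) = -1/(C1 + z)


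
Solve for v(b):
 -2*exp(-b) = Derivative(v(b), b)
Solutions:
 v(b) = C1 + 2*exp(-b)


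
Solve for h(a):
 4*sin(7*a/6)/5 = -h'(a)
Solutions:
 h(a) = C1 + 24*cos(7*a/6)/35


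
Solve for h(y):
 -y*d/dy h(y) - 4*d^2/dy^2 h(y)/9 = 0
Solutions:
 h(y) = C1 + C2*erf(3*sqrt(2)*y/4)


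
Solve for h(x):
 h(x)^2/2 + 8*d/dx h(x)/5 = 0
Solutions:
 h(x) = 16/(C1 + 5*x)


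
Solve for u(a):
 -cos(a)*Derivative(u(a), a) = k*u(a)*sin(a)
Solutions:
 u(a) = C1*exp(k*log(cos(a)))


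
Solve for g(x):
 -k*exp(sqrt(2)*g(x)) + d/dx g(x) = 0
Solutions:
 g(x) = sqrt(2)*(2*log(-1/(C1 + k*x)) - log(2))/4


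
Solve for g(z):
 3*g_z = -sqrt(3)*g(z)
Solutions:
 g(z) = C1*exp(-sqrt(3)*z/3)


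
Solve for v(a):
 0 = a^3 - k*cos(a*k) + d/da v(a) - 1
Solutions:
 v(a) = C1 - a^4/4 + a + sin(a*k)


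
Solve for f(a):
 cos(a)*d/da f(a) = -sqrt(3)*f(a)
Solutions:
 f(a) = C1*(sin(a) - 1)^(sqrt(3)/2)/(sin(a) + 1)^(sqrt(3)/2)


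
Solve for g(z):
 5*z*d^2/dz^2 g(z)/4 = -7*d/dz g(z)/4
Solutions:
 g(z) = C1 + C2/z^(2/5)


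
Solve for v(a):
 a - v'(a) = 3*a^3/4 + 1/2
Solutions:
 v(a) = C1 - 3*a^4/16 + a^2/2 - a/2


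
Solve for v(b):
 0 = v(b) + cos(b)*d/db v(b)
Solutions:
 v(b) = C1*sqrt(sin(b) - 1)/sqrt(sin(b) + 1)


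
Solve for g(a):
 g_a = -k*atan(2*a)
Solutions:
 g(a) = C1 - k*(a*atan(2*a) - log(4*a^2 + 1)/4)


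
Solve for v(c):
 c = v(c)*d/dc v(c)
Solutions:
 v(c) = -sqrt(C1 + c^2)
 v(c) = sqrt(C1 + c^2)


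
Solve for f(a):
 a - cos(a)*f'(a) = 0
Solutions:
 f(a) = C1 + Integral(a/cos(a), a)


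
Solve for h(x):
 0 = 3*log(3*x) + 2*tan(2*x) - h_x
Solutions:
 h(x) = C1 + 3*x*log(x) - 3*x + 3*x*log(3) - log(cos(2*x))


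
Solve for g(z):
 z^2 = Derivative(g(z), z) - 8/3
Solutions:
 g(z) = C1 + z^3/3 + 8*z/3


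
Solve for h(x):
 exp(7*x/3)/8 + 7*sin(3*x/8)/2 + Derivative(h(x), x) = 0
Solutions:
 h(x) = C1 - 3*exp(7*x/3)/56 + 28*cos(3*x/8)/3


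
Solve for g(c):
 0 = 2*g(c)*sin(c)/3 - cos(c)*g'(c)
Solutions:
 g(c) = C1/cos(c)^(2/3)


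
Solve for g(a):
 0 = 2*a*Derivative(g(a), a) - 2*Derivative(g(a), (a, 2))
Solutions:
 g(a) = C1 + C2*erfi(sqrt(2)*a/2)


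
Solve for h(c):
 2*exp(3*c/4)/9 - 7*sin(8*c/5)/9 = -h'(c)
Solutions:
 h(c) = C1 - 8*exp(3*c/4)/27 - 35*cos(8*c/5)/72


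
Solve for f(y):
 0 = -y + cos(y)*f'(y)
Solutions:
 f(y) = C1 + Integral(y/cos(y), y)


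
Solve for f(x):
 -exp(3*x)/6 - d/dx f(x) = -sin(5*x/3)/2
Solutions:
 f(x) = C1 - exp(3*x)/18 - 3*cos(5*x/3)/10


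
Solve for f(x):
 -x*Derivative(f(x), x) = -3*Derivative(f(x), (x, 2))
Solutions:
 f(x) = C1 + C2*erfi(sqrt(6)*x/6)


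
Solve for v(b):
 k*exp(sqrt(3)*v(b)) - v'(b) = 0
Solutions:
 v(b) = sqrt(3)*(2*log(-1/(C1 + b*k)) - log(3))/6


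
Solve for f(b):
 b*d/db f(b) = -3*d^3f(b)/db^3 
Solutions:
 f(b) = C1 + Integral(C2*airyai(-3^(2/3)*b/3) + C3*airybi(-3^(2/3)*b/3), b)


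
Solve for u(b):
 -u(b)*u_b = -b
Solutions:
 u(b) = -sqrt(C1 + b^2)
 u(b) = sqrt(C1 + b^2)


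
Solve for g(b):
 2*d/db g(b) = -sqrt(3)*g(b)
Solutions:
 g(b) = C1*exp(-sqrt(3)*b/2)


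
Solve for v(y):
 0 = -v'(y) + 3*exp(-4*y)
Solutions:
 v(y) = C1 - 3*exp(-4*y)/4


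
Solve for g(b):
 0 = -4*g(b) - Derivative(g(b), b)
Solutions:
 g(b) = C1*exp(-4*b)


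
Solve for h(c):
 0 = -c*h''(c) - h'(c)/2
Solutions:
 h(c) = C1 + C2*sqrt(c)


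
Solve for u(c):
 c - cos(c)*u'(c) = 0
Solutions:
 u(c) = C1 + Integral(c/cos(c), c)


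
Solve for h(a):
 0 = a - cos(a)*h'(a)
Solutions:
 h(a) = C1 + Integral(a/cos(a), a)


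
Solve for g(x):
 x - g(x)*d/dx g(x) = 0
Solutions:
 g(x) = -sqrt(C1 + x^2)
 g(x) = sqrt(C1 + x^2)


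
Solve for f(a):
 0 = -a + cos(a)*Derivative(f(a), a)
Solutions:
 f(a) = C1 + Integral(a/cos(a), a)


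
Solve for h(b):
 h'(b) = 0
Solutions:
 h(b) = C1


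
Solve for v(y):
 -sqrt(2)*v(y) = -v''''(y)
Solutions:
 v(y) = C1*exp(-2^(1/8)*y) + C2*exp(2^(1/8)*y) + C3*sin(2^(1/8)*y) + C4*cos(2^(1/8)*y)


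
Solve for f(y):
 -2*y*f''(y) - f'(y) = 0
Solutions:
 f(y) = C1 + C2*sqrt(y)


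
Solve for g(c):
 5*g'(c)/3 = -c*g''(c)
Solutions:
 g(c) = C1 + C2/c^(2/3)


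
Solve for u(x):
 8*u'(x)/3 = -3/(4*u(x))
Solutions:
 u(x) = -sqrt(C1 - 9*x)/4
 u(x) = sqrt(C1 - 9*x)/4


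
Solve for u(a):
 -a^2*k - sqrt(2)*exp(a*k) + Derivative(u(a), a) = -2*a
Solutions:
 u(a) = C1 + a^3*k/3 - a^2 + sqrt(2)*exp(a*k)/k


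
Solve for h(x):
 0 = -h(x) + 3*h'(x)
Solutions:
 h(x) = C1*exp(x/3)


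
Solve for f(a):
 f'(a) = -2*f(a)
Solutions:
 f(a) = C1*exp(-2*a)


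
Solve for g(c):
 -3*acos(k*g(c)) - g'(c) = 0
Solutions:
 Integral(1/acos(_y*k), (_y, g(c))) = C1 - 3*c


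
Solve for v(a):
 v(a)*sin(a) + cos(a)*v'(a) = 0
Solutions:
 v(a) = C1*cos(a)


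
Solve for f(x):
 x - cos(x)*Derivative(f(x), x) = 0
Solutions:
 f(x) = C1 + Integral(x/cos(x), x)


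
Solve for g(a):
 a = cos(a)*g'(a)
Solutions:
 g(a) = C1 + Integral(a/cos(a), a)


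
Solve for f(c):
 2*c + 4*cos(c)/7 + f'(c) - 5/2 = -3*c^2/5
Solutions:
 f(c) = C1 - c^3/5 - c^2 + 5*c/2 - 4*sin(c)/7


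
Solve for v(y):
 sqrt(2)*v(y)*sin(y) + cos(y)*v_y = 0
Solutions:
 v(y) = C1*cos(y)^(sqrt(2))


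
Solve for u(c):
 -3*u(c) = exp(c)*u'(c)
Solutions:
 u(c) = C1*exp(3*exp(-c))


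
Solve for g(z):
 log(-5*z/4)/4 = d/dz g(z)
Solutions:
 g(z) = C1 + z*log(-z)/4 + z*(-2*log(2) - 1 + log(5))/4


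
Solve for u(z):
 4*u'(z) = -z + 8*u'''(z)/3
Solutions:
 u(z) = C1 + C2*exp(-sqrt(6)*z/2) + C3*exp(sqrt(6)*z/2) - z^2/8


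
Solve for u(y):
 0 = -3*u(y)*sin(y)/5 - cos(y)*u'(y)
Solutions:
 u(y) = C1*cos(y)^(3/5)


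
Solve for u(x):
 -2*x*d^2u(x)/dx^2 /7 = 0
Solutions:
 u(x) = C1 + C2*x


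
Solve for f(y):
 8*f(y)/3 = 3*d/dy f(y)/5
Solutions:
 f(y) = C1*exp(40*y/9)


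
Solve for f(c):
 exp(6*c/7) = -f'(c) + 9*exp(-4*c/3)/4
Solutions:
 f(c) = C1 - 7*exp(6*c/7)/6 - 27*exp(-4*c/3)/16


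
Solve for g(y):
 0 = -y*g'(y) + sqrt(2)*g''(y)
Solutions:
 g(y) = C1 + C2*erfi(2^(1/4)*y/2)


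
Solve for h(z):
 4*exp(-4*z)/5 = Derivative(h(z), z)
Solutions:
 h(z) = C1 - exp(-4*z)/5


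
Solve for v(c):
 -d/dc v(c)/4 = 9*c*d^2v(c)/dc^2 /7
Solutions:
 v(c) = C1 + C2*c^(29/36)


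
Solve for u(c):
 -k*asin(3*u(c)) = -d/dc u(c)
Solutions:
 Integral(1/asin(3*_y), (_y, u(c))) = C1 + c*k


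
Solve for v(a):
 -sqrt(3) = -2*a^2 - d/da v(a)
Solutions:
 v(a) = C1 - 2*a^3/3 + sqrt(3)*a


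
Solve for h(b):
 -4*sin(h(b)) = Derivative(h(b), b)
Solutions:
 h(b) = -acos((-C1 - exp(8*b))/(C1 - exp(8*b))) + 2*pi
 h(b) = acos((-C1 - exp(8*b))/(C1 - exp(8*b)))


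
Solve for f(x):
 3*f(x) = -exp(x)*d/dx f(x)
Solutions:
 f(x) = C1*exp(3*exp(-x))


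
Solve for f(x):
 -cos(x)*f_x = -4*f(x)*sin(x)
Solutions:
 f(x) = C1/cos(x)^4


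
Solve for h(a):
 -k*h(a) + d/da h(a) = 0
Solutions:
 h(a) = C1*exp(a*k)


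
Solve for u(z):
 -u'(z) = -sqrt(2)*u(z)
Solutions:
 u(z) = C1*exp(sqrt(2)*z)


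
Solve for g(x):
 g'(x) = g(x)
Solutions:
 g(x) = C1*exp(x)


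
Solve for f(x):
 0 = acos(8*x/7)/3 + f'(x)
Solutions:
 f(x) = C1 - x*acos(8*x/7)/3 + sqrt(49 - 64*x^2)/24


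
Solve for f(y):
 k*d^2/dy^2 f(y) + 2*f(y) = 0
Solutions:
 f(y) = C1*exp(-sqrt(2)*y*sqrt(-1/k)) + C2*exp(sqrt(2)*y*sqrt(-1/k))


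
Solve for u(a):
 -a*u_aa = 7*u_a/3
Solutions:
 u(a) = C1 + C2/a^(4/3)


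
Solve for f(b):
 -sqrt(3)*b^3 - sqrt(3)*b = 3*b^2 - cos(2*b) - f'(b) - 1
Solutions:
 f(b) = C1 + sqrt(3)*b^4/4 + b^3 + sqrt(3)*b^2/2 - b - sin(2*b)/2


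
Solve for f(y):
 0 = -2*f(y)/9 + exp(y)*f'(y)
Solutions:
 f(y) = C1*exp(-2*exp(-y)/9)


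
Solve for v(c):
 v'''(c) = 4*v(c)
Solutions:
 v(c) = C3*exp(2^(2/3)*c) + (C1*sin(2^(2/3)*sqrt(3)*c/2) + C2*cos(2^(2/3)*sqrt(3)*c/2))*exp(-2^(2/3)*c/2)


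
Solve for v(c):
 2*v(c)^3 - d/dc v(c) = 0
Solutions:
 v(c) = -sqrt(2)*sqrt(-1/(C1 + 2*c))/2
 v(c) = sqrt(2)*sqrt(-1/(C1 + 2*c))/2


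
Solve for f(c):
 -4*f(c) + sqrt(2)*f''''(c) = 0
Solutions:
 f(c) = C1*exp(-2^(3/8)*c) + C2*exp(2^(3/8)*c) + C3*sin(2^(3/8)*c) + C4*cos(2^(3/8)*c)


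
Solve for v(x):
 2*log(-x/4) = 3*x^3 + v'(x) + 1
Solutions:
 v(x) = C1 - 3*x^4/4 + 2*x*log(-x) + x*(-3 - 4*log(2))


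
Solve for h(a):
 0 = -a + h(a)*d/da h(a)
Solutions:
 h(a) = -sqrt(C1 + a^2)
 h(a) = sqrt(C1 + a^2)


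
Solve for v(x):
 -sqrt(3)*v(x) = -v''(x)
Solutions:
 v(x) = C1*exp(-3^(1/4)*x) + C2*exp(3^(1/4)*x)


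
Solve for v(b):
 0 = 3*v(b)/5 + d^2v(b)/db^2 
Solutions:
 v(b) = C1*sin(sqrt(15)*b/5) + C2*cos(sqrt(15)*b/5)


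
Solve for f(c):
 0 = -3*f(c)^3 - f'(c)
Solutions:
 f(c) = -sqrt(2)*sqrt(-1/(C1 - 3*c))/2
 f(c) = sqrt(2)*sqrt(-1/(C1 - 3*c))/2


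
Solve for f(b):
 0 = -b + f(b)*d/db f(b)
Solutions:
 f(b) = -sqrt(C1 + b^2)
 f(b) = sqrt(C1 + b^2)


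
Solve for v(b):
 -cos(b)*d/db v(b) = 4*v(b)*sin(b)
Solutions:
 v(b) = C1*cos(b)^4


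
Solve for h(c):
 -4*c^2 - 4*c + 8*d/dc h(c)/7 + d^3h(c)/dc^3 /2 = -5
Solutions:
 h(c) = C1 + C2*sin(4*sqrt(7)*c/7) + C3*cos(4*sqrt(7)*c/7) + 7*c^3/6 + 7*c^2/4 - 119*c/16


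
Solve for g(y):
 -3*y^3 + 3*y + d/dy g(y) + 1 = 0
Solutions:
 g(y) = C1 + 3*y^4/4 - 3*y^2/2 - y


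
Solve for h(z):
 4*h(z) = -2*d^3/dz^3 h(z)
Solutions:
 h(z) = C3*exp(-2^(1/3)*z) + (C1*sin(2^(1/3)*sqrt(3)*z/2) + C2*cos(2^(1/3)*sqrt(3)*z/2))*exp(2^(1/3)*z/2)


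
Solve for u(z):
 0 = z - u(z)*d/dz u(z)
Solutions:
 u(z) = -sqrt(C1 + z^2)
 u(z) = sqrt(C1 + z^2)


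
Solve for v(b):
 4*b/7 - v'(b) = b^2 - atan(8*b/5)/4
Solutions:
 v(b) = C1 - b^3/3 + 2*b^2/7 + b*atan(8*b/5)/4 - 5*log(64*b^2 + 25)/64


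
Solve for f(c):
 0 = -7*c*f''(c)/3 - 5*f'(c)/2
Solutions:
 f(c) = C1 + C2/c^(1/14)


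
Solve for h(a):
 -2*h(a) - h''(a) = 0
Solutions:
 h(a) = C1*sin(sqrt(2)*a) + C2*cos(sqrt(2)*a)


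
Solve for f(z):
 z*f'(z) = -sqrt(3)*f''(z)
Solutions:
 f(z) = C1 + C2*erf(sqrt(2)*3^(3/4)*z/6)


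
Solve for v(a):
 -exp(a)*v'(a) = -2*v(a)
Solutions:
 v(a) = C1*exp(-2*exp(-a))


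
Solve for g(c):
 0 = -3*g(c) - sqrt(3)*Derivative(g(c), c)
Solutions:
 g(c) = C1*exp(-sqrt(3)*c)


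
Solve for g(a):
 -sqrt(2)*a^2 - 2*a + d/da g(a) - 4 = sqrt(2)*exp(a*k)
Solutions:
 g(a) = C1 + sqrt(2)*a^3/3 + a^2 + 4*a + sqrt(2)*exp(a*k)/k


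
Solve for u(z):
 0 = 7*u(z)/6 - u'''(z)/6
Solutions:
 u(z) = C3*exp(7^(1/3)*z) + (C1*sin(sqrt(3)*7^(1/3)*z/2) + C2*cos(sqrt(3)*7^(1/3)*z/2))*exp(-7^(1/3)*z/2)


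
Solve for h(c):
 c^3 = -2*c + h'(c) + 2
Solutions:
 h(c) = C1 + c^4/4 + c^2 - 2*c


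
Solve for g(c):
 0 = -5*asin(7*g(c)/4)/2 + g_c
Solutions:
 Integral(1/asin(7*_y/4), (_y, g(c))) = C1 + 5*c/2


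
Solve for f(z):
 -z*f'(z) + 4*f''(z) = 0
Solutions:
 f(z) = C1 + C2*erfi(sqrt(2)*z/4)


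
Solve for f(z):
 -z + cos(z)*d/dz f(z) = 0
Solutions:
 f(z) = C1 + Integral(z/cos(z), z)


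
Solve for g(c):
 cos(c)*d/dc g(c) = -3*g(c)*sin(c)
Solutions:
 g(c) = C1*cos(c)^3


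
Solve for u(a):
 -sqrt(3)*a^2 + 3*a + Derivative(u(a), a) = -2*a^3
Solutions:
 u(a) = C1 - a^4/2 + sqrt(3)*a^3/3 - 3*a^2/2


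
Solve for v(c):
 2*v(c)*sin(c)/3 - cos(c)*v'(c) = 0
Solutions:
 v(c) = C1/cos(c)^(2/3)


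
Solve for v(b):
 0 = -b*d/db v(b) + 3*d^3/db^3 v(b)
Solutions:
 v(b) = C1 + Integral(C2*airyai(3^(2/3)*b/3) + C3*airybi(3^(2/3)*b/3), b)


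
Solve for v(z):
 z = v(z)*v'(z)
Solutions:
 v(z) = -sqrt(C1 + z^2)
 v(z) = sqrt(C1 + z^2)


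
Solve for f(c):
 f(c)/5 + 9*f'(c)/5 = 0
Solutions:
 f(c) = C1*exp(-c/9)


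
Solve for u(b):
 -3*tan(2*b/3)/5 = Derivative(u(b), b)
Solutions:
 u(b) = C1 + 9*log(cos(2*b/3))/10


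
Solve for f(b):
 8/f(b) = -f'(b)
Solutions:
 f(b) = -sqrt(C1 - 16*b)
 f(b) = sqrt(C1 - 16*b)


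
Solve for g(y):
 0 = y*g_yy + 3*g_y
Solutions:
 g(y) = C1 + C2/y^2


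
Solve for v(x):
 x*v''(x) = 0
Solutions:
 v(x) = C1 + C2*x


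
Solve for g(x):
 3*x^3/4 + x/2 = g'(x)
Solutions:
 g(x) = C1 + 3*x^4/16 + x^2/4


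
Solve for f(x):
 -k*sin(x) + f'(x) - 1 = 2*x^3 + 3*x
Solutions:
 f(x) = C1 - k*cos(x) + x^4/2 + 3*x^2/2 + x


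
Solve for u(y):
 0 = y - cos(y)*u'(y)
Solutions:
 u(y) = C1 + Integral(y/cos(y), y)


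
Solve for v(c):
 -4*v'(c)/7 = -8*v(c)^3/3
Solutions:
 v(c) = -sqrt(6)*sqrt(-1/(C1 + 14*c))/2
 v(c) = sqrt(6)*sqrt(-1/(C1 + 14*c))/2


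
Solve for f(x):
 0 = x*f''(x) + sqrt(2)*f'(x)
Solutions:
 f(x) = C1 + C2*x^(1 - sqrt(2))


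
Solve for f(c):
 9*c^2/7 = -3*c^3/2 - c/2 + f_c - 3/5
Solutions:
 f(c) = C1 + 3*c^4/8 + 3*c^3/7 + c^2/4 + 3*c/5


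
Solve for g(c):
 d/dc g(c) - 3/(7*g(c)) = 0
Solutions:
 g(c) = -sqrt(C1 + 42*c)/7
 g(c) = sqrt(C1 + 42*c)/7


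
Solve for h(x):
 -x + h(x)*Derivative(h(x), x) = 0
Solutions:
 h(x) = -sqrt(C1 + x^2)
 h(x) = sqrt(C1 + x^2)


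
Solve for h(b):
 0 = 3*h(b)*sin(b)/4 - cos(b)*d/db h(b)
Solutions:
 h(b) = C1/cos(b)^(3/4)


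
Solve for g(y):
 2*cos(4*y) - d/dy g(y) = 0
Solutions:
 g(y) = C1 + sin(4*y)/2


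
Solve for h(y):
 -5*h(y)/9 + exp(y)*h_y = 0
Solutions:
 h(y) = C1*exp(-5*exp(-y)/9)


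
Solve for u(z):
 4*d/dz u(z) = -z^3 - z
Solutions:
 u(z) = C1 - z^4/16 - z^2/8


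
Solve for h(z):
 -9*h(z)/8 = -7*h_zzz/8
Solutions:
 h(z) = C3*exp(21^(2/3)*z/7) + (C1*sin(3*3^(1/6)*7^(2/3)*z/14) + C2*cos(3*3^(1/6)*7^(2/3)*z/14))*exp(-21^(2/3)*z/14)


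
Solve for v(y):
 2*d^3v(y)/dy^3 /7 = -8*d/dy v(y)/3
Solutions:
 v(y) = C1 + C2*sin(2*sqrt(21)*y/3) + C3*cos(2*sqrt(21)*y/3)


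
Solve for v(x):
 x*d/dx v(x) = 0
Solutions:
 v(x) = C1


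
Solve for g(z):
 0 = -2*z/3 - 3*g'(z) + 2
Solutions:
 g(z) = C1 - z^2/9 + 2*z/3


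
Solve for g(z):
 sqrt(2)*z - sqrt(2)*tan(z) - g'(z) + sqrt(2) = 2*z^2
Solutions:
 g(z) = C1 - 2*z^3/3 + sqrt(2)*z^2/2 + sqrt(2)*z + sqrt(2)*log(cos(z))


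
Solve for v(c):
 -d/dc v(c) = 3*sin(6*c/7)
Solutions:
 v(c) = C1 + 7*cos(6*c/7)/2


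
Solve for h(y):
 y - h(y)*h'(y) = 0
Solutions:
 h(y) = -sqrt(C1 + y^2)
 h(y) = sqrt(C1 + y^2)


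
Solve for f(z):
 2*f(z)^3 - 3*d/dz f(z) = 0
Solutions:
 f(z) = -sqrt(6)*sqrt(-1/(C1 + 2*z))/2
 f(z) = sqrt(6)*sqrt(-1/(C1 + 2*z))/2


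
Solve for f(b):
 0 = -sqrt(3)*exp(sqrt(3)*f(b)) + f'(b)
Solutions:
 f(b) = sqrt(3)*(2*log(-1/(C1 + sqrt(3)*b)) - log(3))/6


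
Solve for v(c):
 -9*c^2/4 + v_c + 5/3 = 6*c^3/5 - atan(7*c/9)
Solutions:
 v(c) = C1 + 3*c^4/10 + 3*c^3/4 - c*atan(7*c/9) - 5*c/3 + 9*log(49*c^2 + 81)/14


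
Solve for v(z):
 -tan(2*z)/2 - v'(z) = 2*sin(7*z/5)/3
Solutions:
 v(z) = C1 + log(cos(2*z))/4 + 10*cos(7*z/5)/21


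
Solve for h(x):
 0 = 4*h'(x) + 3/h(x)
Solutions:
 h(x) = -sqrt(C1 - 6*x)/2
 h(x) = sqrt(C1 - 6*x)/2


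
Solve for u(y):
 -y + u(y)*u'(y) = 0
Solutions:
 u(y) = -sqrt(C1 + y^2)
 u(y) = sqrt(C1 + y^2)


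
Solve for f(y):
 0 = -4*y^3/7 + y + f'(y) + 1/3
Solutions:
 f(y) = C1 + y^4/7 - y^2/2 - y/3


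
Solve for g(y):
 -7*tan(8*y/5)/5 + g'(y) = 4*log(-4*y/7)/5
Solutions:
 g(y) = C1 + 4*y*log(-y)/5 - 4*y*log(7)/5 - 4*y/5 + 8*y*log(2)/5 - 7*log(cos(8*y/5))/8


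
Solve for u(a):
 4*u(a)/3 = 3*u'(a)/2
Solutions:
 u(a) = C1*exp(8*a/9)


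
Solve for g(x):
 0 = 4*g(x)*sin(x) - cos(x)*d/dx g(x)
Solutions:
 g(x) = C1/cos(x)^4


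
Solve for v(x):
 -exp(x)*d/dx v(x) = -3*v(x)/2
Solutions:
 v(x) = C1*exp(-3*exp(-x)/2)


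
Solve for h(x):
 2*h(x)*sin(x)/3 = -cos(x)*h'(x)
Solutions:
 h(x) = C1*cos(x)^(2/3)


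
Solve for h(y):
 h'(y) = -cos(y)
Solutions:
 h(y) = C1 - sin(y)


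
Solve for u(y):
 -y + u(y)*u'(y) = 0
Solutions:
 u(y) = -sqrt(C1 + y^2)
 u(y) = sqrt(C1 + y^2)


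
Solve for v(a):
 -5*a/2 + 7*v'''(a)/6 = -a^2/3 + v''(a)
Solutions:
 v(a) = C1 + C2*a + C3*exp(6*a/7) + a^4/36 - 31*a^3/108 - 217*a^2/216


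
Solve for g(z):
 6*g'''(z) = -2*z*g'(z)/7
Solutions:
 g(z) = C1 + Integral(C2*airyai(-21^(2/3)*z/21) + C3*airybi(-21^(2/3)*z/21), z)
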